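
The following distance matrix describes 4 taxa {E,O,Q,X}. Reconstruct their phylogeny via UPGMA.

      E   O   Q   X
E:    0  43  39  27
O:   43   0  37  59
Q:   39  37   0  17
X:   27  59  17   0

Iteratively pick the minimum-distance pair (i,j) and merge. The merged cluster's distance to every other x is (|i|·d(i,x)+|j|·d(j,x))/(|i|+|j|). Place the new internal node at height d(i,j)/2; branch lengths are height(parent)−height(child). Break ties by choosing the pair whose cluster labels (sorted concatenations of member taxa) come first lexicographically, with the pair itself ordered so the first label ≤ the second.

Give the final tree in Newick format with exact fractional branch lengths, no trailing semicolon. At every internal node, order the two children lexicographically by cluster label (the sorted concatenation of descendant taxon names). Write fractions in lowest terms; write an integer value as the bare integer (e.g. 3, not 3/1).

1. join Q+X (d=17) ⇒ QX; edges |Q|=17/2, |X|=17/2
  updated: d(E,QX)=33, d(O,QX)=48
2. join E+QX (d=33) ⇒ EQX; edges |E|=33/2, |QX|=8
  updated: d(EQX,O)=139/3
3. join EQX+O (d=139/3) ⇒ EOQX; edges |EQX|=20/3, |O|=139/6
final tree: ((E:33/2,(Q:17/2,X:17/2):8):20/3,O:139/6)
total length: 214/3

((E:33/2,(Q:17/2,X:17/2):8):20/3,O:139/6)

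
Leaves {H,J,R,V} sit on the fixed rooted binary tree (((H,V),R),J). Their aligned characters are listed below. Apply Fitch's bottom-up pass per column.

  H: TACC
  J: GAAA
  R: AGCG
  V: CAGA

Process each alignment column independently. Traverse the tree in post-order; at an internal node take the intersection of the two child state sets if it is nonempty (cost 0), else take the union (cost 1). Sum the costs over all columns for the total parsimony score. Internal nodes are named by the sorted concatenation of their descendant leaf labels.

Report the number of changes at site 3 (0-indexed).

2

site 0, node HV: H={T} ∪ V={C} → {C,T} (+1)
site 0, node HRV: HV={C,T} ∪ R={A} → {A,C,T} (+1)
site 0, node HJRV: HRV={A,C,T} ∪ J={G} → {A,C,G,T} (+1)
site 1, node HV: H={A} ∩ V={A} → {A} (+0)
site 1, node HRV: HV={A} ∪ R={G} → {A,G} (+1)
site 1, node HJRV: HRV={A,G} ∩ J={A} → {A} (+0)
site 2, node HV: H={C} ∪ V={G} → {C,G} (+1)
site 2, node HRV: HV={C,G} ∩ R={C} → {C} (+0)
site 2, node HJRV: HRV={C} ∪ J={A} → {A,C} (+1)
site 3, node HV: H={C} ∪ V={A} → {A,C} (+1)
site 3, node HRV: HV={A,C} ∪ R={G} → {A,C,G} (+1)
site 3, node HJRV: HRV={A,C,G} ∩ J={A} → {A} (+0)
per-site changes: [3, 1, 2, 2]; total = 8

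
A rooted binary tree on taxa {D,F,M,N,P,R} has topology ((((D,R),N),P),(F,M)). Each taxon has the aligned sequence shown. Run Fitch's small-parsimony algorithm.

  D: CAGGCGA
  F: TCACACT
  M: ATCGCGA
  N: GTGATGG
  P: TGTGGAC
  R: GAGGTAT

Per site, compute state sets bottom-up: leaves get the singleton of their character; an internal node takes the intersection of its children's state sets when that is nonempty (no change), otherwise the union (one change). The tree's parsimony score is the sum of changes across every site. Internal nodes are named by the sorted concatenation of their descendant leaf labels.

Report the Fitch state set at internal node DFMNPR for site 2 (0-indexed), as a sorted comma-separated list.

site 0, node DR: D={C} ∪ R={G} → {C,G} (+1)
site 0, node DNR: DR={C,G} ∩ N={G} → {G} (+0)
site 0, node DNPR: DNR={G} ∪ P={T} → {G,T} (+1)
site 0, node FM: F={T} ∪ M={A} → {A,T} (+1)
site 0, node DFMNPR: DNPR={G,T} ∩ FM={A,T} → {T} (+0)
site 1, node DR: D={A} ∩ R={A} → {A} (+0)
site 1, node DNR: DR={A} ∪ N={T} → {A,T} (+1)
site 1, node DNPR: DNR={A,T} ∪ P={G} → {A,G,T} (+1)
site 1, node FM: F={C} ∪ M={T} → {C,T} (+1)
site 1, node DFMNPR: DNPR={A,G,T} ∩ FM={C,T} → {T} (+0)
site 2, node DR: D={G} ∩ R={G} → {G} (+0)
site 2, node DNR: DR={G} ∩ N={G} → {G} (+0)
site 2, node DNPR: DNR={G} ∪ P={T} → {G,T} (+1)
site 2, node FM: F={A} ∪ M={C} → {A,C} (+1)
site 2, node DFMNPR: DNPR={G,T} ∪ FM={A,C} → {A,C,G,T} (+1)
site 3, node DR: D={G} ∩ R={G} → {G} (+0)
site 3, node DNR: DR={G} ∪ N={A} → {A,G} (+1)
site 3, node DNPR: DNR={A,G} ∩ P={G} → {G} (+0)
site 3, node FM: F={C} ∪ M={G} → {C,G} (+1)
site 3, node DFMNPR: DNPR={G} ∩ FM={C,G} → {G} (+0)
site 4, node DR: D={C} ∪ R={T} → {C,T} (+1)
site 4, node DNR: DR={C,T} ∩ N={T} → {T} (+0)
site 4, node DNPR: DNR={T} ∪ P={G} → {G,T} (+1)
site 4, node FM: F={A} ∪ M={C} → {A,C} (+1)
site 4, node DFMNPR: DNPR={G,T} ∪ FM={A,C} → {A,C,G,T} (+1)
site 5, node DR: D={G} ∪ R={A} → {A,G} (+1)
site 5, node DNR: DR={A,G} ∩ N={G} → {G} (+0)
site 5, node DNPR: DNR={G} ∪ P={A} → {A,G} (+1)
site 5, node FM: F={C} ∪ M={G} → {C,G} (+1)
site 5, node DFMNPR: DNPR={A,G} ∩ FM={C,G} → {G} (+0)
site 6, node DR: D={A} ∪ R={T} → {A,T} (+1)
site 6, node DNR: DR={A,T} ∪ N={G} → {A,G,T} (+1)
site 6, node DNPR: DNR={A,G,T} ∪ P={C} → {A,C,G,T} (+1)
site 6, node FM: F={T} ∪ M={A} → {A,T} (+1)
site 6, node DFMNPR: DNPR={A,C,G,T} ∩ FM={A,T} → {A,T} (+0)
per-site changes: [3, 3, 3, 2, 4, 3, 4]; total = 22

A,C,G,T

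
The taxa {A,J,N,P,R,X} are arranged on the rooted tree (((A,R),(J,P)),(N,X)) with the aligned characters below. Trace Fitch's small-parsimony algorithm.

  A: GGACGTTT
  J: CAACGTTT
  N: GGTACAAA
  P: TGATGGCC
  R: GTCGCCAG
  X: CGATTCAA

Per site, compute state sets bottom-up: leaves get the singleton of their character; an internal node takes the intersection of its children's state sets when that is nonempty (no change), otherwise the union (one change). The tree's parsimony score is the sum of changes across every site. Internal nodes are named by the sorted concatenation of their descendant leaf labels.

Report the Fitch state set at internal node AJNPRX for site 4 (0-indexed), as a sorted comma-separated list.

C,G,T

site 0, node AR: A={G} ∩ R={G} → {G} (+0)
site 0, node JP: J={C} ∪ P={T} → {C,T} (+1)
site 0, node AJPR: AR={G} ∪ JP={C,T} → {C,G,T} (+1)
site 0, node NX: N={G} ∪ X={C} → {C,G} (+1)
site 0, node AJNPRX: AJPR={C,G,T} ∩ NX={C,G} → {C,G} (+0)
site 1, node AR: A={G} ∪ R={T} → {G,T} (+1)
site 1, node JP: J={A} ∪ P={G} → {A,G} (+1)
site 1, node AJPR: AR={G,T} ∩ JP={A,G} → {G} (+0)
site 1, node NX: N={G} ∩ X={G} → {G} (+0)
site 1, node AJNPRX: AJPR={G} ∩ NX={G} → {G} (+0)
site 2, node AR: A={A} ∪ R={C} → {A,C} (+1)
site 2, node JP: J={A} ∩ P={A} → {A} (+0)
site 2, node AJPR: AR={A,C} ∩ JP={A} → {A} (+0)
site 2, node NX: N={T} ∪ X={A} → {A,T} (+1)
site 2, node AJNPRX: AJPR={A} ∩ NX={A,T} → {A} (+0)
site 3, node AR: A={C} ∪ R={G} → {C,G} (+1)
site 3, node JP: J={C} ∪ P={T} → {C,T} (+1)
site 3, node AJPR: AR={C,G} ∩ JP={C,T} → {C} (+0)
site 3, node NX: N={A} ∪ X={T} → {A,T} (+1)
site 3, node AJNPRX: AJPR={C} ∪ NX={A,T} → {A,C,T} (+1)
site 4, node AR: A={G} ∪ R={C} → {C,G} (+1)
site 4, node JP: J={G} ∩ P={G} → {G} (+0)
site 4, node AJPR: AR={C,G} ∩ JP={G} → {G} (+0)
site 4, node NX: N={C} ∪ X={T} → {C,T} (+1)
site 4, node AJNPRX: AJPR={G} ∪ NX={C,T} → {C,G,T} (+1)
site 5, node AR: A={T} ∪ R={C} → {C,T} (+1)
site 5, node JP: J={T} ∪ P={G} → {G,T} (+1)
site 5, node AJPR: AR={C,T} ∩ JP={G,T} → {T} (+0)
site 5, node NX: N={A} ∪ X={C} → {A,C} (+1)
site 5, node AJNPRX: AJPR={T} ∪ NX={A,C} → {A,C,T} (+1)
site 6, node AR: A={T} ∪ R={A} → {A,T} (+1)
site 6, node JP: J={T} ∪ P={C} → {C,T} (+1)
site 6, node AJPR: AR={A,T} ∩ JP={C,T} → {T} (+0)
site 6, node NX: N={A} ∩ X={A} → {A} (+0)
site 6, node AJNPRX: AJPR={T} ∪ NX={A} → {A,T} (+1)
site 7, node AR: A={T} ∪ R={G} → {G,T} (+1)
site 7, node JP: J={T} ∪ P={C} → {C,T} (+1)
site 7, node AJPR: AR={G,T} ∩ JP={C,T} → {T} (+0)
site 7, node NX: N={A} ∩ X={A} → {A} (+0)
site 7, node AJNPRX: AJPR={T} ∪ NX={A} → {A,T} (+1)
per-site changes: [3, 2, 2, 4, 3, 4, 3, 3]; total = 24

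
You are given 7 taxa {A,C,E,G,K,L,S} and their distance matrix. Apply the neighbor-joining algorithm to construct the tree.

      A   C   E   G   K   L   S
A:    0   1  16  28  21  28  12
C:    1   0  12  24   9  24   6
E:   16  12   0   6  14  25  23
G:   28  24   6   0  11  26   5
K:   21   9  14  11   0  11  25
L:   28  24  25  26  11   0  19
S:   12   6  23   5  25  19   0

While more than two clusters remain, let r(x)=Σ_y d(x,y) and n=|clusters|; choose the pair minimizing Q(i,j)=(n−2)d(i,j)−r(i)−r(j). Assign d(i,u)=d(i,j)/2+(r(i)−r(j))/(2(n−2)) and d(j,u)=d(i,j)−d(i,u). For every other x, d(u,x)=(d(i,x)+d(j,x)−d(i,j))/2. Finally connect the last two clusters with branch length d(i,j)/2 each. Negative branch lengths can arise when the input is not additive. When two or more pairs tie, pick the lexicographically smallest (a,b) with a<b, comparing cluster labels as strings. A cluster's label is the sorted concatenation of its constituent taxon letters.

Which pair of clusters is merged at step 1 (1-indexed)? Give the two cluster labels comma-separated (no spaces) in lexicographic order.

A,C

iteration 1: select A,C (d=1, Q=-177); attach at lengths (7/2, -5/2); label the merged cluster AC
  updated: d(AC,E)=27/2, d(AC,G)=51/2, d(AC,K)=29/2, d(AC,L)=51/2, d(AC,S)=17/2
iteration 2: select K,L (d=11, Q=-138); attach at lengths (13/8, 75/8); label the merged cluster KL
  updated: d(AC,KL)=29/2, d(E,KL)=14, d(G,KL)=13, d(KL,S)=33/2
iteration 3: select AC,S (d=17/2, Q=-179/2); attach at lengths (23/4, 11/4); label the merged cluster ACS
  updated: d(ACS,E)=14, d(ACS,G)=11, d(ACS,KL)=45/4
iteration 4: select ACS,KL (d=45/4, Q=-52); attach at lengths (41/8, 49/8); label the merged cluster ACKLS
  updated: d(ACKLS,E)=67/8, d(ACKLS,G)=51/8
iteration 5: select ACKLS,E (d=67/8, Q=-83/4); attach at lengths (35/8, 4); label the merged cluster ACEKLS
  updated: d(ACEKLS,G)=2
iteration 6: select ACEKLS,G (d=2); attach at lengths (1, 1); label the merged cluster ACEGKLS
final tree: (((((A:7/2,C:-5/2):23/4,S:11/4):41/8,(K:13/8,L:75/8):49/8):35/8,E:4):1,G:1)
total length: 337/8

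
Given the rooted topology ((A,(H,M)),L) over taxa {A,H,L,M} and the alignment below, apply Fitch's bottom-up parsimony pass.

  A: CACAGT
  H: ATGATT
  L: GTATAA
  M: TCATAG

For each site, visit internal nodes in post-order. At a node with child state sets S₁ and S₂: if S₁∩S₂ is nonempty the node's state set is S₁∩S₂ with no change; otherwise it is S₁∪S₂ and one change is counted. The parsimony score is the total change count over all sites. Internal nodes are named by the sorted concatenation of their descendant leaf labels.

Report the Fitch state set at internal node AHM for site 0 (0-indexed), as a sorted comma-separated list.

A,C,T

[col 0] HM: children H:{A}, M:{T} ∪→ {A,T}; cost 1
[col 0] AHM: children A:{C}, HM:{A,T} ∪→ {A,C,T}; cost 1
[col 0] AHLM: children AHM:{A,C,T}, L:{G} ∪→ {A,C,G,T}; cost 1
[col 1] HM: children H:{T}, M:{C} ∪→ {C,T}; cost 1
[col 1] AHM: children A:{A}, HM:{C,T} ∪→ {A,C,T}; cost 1
[col 1] AHLM: children AHM:{A,C,T}, L:{T} ∩→ {T}; cost 0
[col 2] HM: children H:{G}, M:{A} ∪→ {A,G}; cost 1
[col 2] AHM: children A:{C}, HM:{A,G} ∪→ {A,C,G}; cost 1
[col 2] AHLM: children AHM:{A,C,G}, L:{A} ∩→ {A}; cost 0
[col 3] HM: children H:{A}, M:{T} ∪→ {A,T}; cost 1
[col 3] AHM: children A:{A}, HM:{A,T} ∩→ {A}; cost 0
[col 3] AHLM: children AHM:{A}, L:{T} ∪→ {A,T}; cost 1
[col 4] HM: children H:{T}, M:{A} ∪→ {A,T}; cost 1
[col 4] AHM: children A:{G}, HM:{A,T} ∪→ {A,G,T}; cost 1
[col 4] AHLM: children AHM:{A,G,T}, L:{A} ∩→ {A}; cost 0
[col 5] HM: children H:{T}, M:{G} ∪→ {G,T}; cost 1
[col 5] AHM: children A:{T}, HM:{G,T} ∩→ {T}; cost 0
[col 5] AHLM: children AHM:{T}, L:{A} ∪→ {A,T}; cost 1
per-site changes: [3, 2, 2, 2, 2, 2]; total = 13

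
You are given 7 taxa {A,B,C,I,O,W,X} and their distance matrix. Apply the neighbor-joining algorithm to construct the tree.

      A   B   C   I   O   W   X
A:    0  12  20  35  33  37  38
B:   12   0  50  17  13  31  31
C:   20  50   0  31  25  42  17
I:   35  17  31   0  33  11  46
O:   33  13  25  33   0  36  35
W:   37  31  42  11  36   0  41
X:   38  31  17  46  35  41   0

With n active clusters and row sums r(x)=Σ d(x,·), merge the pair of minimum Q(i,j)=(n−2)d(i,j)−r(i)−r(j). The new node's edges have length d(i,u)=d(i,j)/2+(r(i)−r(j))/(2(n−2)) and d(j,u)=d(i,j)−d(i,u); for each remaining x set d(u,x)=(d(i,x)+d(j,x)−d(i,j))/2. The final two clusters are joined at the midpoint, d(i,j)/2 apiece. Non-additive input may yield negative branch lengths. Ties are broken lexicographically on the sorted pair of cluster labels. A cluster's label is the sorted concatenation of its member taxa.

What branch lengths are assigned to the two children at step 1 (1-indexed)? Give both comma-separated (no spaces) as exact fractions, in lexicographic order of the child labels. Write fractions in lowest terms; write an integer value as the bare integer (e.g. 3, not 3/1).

iteration 1: select I,W (d=11, Q=-316); attach at lengths (3, 8); label the merged cluster IW
  updated: d(A,IW)=61/2, d(B,IW)=37/2, d(C,IW)=31, d(IW,O)=29, d(IW,X)=38
iteration 2: select C,X (d=17, Q=-234); attach at lengths (13/2, 21/2); label the merged cluster CX
  updated: d(A,CX)=41/2, d(B,CX)=32, d(CX,IW)=26, d(CX,O)=43/2
iteration 3: select A,B (d=12, Q=-271/2); attach at lengths (113/12, 31/12); label the merged cluster AB
  updated: d(AB,CX)=81/4, d(AB,IW)=37/2, d(AB,O)=17
iteration 4: select AB,IW (d=37/2, Q=-369/4); attach at lengths (77/16, 219/16); label the merged cluster ABIW
  updated: d(ABIW,CX)=111/8, d(ABIW,O)=55/4
iteration 5: select ABIW,CX (d=111/8, Q=-393/8); attach at lengths (49/16, 173/16); label the merged cluster ABCIWX
  updated: d(ABCIWX,O)=171/16
iteration 6: select ABCIWX,O (d=171/16); attach at lengths (171/32, 171/32); label the merged cluster ABCIOWX
final tree: ((((A:113/12,B:31/12):77/16,(I:3,W:8):219/16):49/16,(C:13/2,X:21/2):173/16):171/32,O:171/32)
total length: 1329/16

3,8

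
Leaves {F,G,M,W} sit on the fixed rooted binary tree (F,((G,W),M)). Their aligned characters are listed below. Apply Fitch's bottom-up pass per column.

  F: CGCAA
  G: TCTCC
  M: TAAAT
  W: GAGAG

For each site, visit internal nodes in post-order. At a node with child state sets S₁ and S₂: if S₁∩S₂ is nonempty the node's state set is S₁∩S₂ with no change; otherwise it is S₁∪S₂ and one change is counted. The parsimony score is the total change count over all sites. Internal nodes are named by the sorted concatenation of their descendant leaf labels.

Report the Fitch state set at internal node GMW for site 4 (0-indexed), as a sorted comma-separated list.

C,G,T

[col 0] GW: children G:{T}, W:{G} ∪→ {G,T}; cost 1
[col 0] GMW: children GW:{G,T}, M:{T} ∩→ {T}; cost 0
[col 0] FGMW: children F:{C}, GMW:{T} ∪→ {C,T}; cost 1
[col 1] GW: children G:{C}, W:{A} ∪→ {A,C}; cost 1
[col 1] GMW: children GW:{A,C}, M:{A} ∩→ {A}; cost 0
[col 1] FGMW: children F:{G}, GMW:{A} ∪→ {A,G}; cost 1
[col 2] GW: children G:{T}, W:{G} ∪→ {G,T}; cost 1
[col 2] GMW: children GW:{G,T}, M:{A} ∪→ {A,G,T}; cost 1
[col 2] FGMW: children F:{C}, GMW:{A,G,T} ∪→ {A,C,G,T}; cost 1
[col 3] GW: children G:{C}, W:{A} ∪→ {A,C}; cost 1
[col 3] GMW: children GW:{A,C}, M:{A} ∩→ {A}; cost 0
[col 3] FGMW: children F:{A}, GMW:{A} ∩→ {A}; cost 0
[col 4] GW: children G:{C}, W:{G} ∪→ {C,G}; cost 1
[col 4] GMW: children GW:{C,G}, M:{T} ∪→ {C,G,T}; cost 1
[col 4] FGMW: children F:{A}, GMW:{C,G,T} ∪→ {A,C,G,T}; cost 1
per-site changes: [2, 2, 3, 1, 3]; total = 11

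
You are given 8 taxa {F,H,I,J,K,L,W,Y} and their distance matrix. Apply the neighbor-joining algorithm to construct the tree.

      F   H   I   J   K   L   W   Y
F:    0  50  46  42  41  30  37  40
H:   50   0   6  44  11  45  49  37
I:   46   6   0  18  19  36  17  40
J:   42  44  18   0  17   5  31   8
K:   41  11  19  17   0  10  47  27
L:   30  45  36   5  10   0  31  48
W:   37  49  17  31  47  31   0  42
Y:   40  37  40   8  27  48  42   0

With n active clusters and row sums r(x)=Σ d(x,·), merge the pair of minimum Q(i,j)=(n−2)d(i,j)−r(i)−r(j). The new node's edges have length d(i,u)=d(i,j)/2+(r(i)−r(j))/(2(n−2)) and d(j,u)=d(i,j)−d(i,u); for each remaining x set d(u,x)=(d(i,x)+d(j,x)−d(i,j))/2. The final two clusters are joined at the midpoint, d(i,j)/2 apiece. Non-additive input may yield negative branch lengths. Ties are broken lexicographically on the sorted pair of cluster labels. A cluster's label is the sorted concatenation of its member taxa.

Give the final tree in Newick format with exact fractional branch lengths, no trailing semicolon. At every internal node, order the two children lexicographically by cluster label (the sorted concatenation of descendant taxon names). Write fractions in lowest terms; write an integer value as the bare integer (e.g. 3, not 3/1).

((((F:119/6,W:103/6):65/16,L:127/16):15/4,((H:8,I:-2):289/32,K:95/32):29/4):77/16,(J:-59/20,Y:219/20):77/16)

step 1: merge (H,I) at d=6, Q=-388; branch lengths H→8, I→-2; new cluster HI
  updated: d(F,HI)=45, d(HI,J)=28, d(HI,K)=12, d(HI,L)=75/2, d(HI,W)=30, d(HI,Y)=71/2
step 2: merge (J,Y) at d=8, Q=-583/2; branch lengths J→-59/20, Y→219/20; new cluster JY
  updated: d(F,JY)=37, d(HI,JY)=111/4, d(JY,K)=18, d(JY,L)=45/2, d(JY,W)=65/2
step 3: merge (HI,K) at d=12, Q=-929/4; branch lengths HI→289/32, K→95/32; new cluster HIK
  updated: d(F,HIK)=37, d(HIK,JY)=135/8, d(HIK,L)=71/4, d(HIK,W)=65/2
step 4: merge (F,W) at d=37, Q=-163; branch lengths F→119/6, W→103/6; new cluster FW
  updated: d(FW,HIK)=65/4, d(FW,JY)=65/4, d(FW,L)=12
step 5: merge (FW,L) at d=12, Q=-291/4; branch lengths FW→65/16, L→127/16; new cluster FLW
  updated: d(FLW,HIK)=11, d(FLW,JY)=107/8
step 6: merge (FLW,HIK) at d=11, Q=-165/4; branch lengths FLW→15/4, HIK→29/4; new cluster FHIKLW
  updated: d(FHIKLW,JY)=77/8
step 7: merge (FHIKLW,JY) at d=77/8; branch lengths FHIKLW→77/16, JY→77/16; new cluster FHIJKLWY
final tree: ((((F:119/6,W:103/6):65/16,L:127/16):15/4,((H:8,I:-2):289/32,K:95/32):29/4):77/16,(J:-59/20,Y:219/20):77/16)
total length: 765/8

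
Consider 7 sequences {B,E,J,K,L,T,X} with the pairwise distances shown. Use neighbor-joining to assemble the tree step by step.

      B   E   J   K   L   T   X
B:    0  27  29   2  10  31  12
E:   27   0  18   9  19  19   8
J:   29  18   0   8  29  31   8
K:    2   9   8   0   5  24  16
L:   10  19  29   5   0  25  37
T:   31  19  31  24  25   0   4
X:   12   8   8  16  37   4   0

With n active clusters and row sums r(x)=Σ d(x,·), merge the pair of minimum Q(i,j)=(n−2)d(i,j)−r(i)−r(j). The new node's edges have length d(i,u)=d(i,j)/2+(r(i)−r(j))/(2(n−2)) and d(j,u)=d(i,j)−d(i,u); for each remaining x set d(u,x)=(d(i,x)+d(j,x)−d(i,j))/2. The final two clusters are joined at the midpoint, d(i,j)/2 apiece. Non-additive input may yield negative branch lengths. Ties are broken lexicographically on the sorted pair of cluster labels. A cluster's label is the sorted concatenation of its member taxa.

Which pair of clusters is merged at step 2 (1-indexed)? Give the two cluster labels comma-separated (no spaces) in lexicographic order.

1. join T+X (d=4, Q=-199) ⇒ TX; edges |T|=69/10, |X|=-29/10
  updated: d(B,TX)=39/2, d(E,TX)=23/2, d(J,TX)=35/2, d(K,TX)=18, d(L,TX)=29
2. join B+L (d=10, Q=-279/2) ⇒ BL; edges |B|=71/16, |L|=89/16
  updated: d(BL,E)=18, d(BL,J)=24, d(BL,K)=-3/2, d(BL,TX)=77/4
3. join BL+K (d=-3/2, Q=-391/4) ⇒ BKL; edges |BL|=29/8, |K|=-41/8
  updated: d(BKL,E)=57/4, d(BKL,J)=67/4, d(BKL,TX)=155/8
4. join BKL+J (d=67/4, Q=-553/8) ⇒ BJKL; edges |BKL|=253/32, |J|=283/32
  updated: d(BJKL,E)=31/4, d(BJKL,TX)=161/16
5. join BJKL+E (d=31/4, Q=-469/16) ⇒ BEJKL; edges |BJKL|=101/32, |E|=147/32
  updated: d(BEJKL,TX)=221/32
6. join BEJKL+TX (d=221/32) ⇒ BEJKLTX; edges |BEJKL|=221/64, |TX|=221/64
final tree: (((((B:71/16,L:89/16):29/8,K:-41/8):253/32,J:283/32):101/32,E:147/32):221/64,(T:69/10,X:-29/10):221/64)
total length: 1405/32

B,L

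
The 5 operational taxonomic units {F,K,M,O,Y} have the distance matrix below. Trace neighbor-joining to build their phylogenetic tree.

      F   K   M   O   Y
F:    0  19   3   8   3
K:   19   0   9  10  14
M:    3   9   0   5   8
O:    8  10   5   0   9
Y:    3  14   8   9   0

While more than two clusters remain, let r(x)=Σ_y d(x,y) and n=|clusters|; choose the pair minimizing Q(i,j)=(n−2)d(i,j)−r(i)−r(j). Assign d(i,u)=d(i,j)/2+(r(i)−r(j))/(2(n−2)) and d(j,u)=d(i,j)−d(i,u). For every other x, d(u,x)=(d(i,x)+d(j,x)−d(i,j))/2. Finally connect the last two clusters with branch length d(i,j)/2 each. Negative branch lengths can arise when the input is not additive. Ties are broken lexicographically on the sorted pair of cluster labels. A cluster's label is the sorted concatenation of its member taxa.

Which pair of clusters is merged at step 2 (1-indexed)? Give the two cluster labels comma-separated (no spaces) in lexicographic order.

FY,M

iteration 1: select F,Y (d=3, Q=-58); attach at lengths (4/3, 5/3); label the merged cluster FY
  updated: d(FY,K)=15, d(FY,M)=4, d(FY,O)=7
iteration 2: select FY,M (d=4, Q=-36); attach at lengths (4, 0); label the merged cluster FMY
  updated: d(FMY,K)=10, d(FMY,O)=4
iteration 3: select FMY,K (d=10, Q=-24); attach at lengths (2, 8); label the merged cluster FKMY
  updated: d(FKMY,O)=2
iteration 4: select FKMY,O (d=2); attach at lengths (1, 1); label the merged cluster FKMOY
final tree: ((((F:4/3,Y:5/3):4,M:0):2,K:8):1,O:1)
total length: 19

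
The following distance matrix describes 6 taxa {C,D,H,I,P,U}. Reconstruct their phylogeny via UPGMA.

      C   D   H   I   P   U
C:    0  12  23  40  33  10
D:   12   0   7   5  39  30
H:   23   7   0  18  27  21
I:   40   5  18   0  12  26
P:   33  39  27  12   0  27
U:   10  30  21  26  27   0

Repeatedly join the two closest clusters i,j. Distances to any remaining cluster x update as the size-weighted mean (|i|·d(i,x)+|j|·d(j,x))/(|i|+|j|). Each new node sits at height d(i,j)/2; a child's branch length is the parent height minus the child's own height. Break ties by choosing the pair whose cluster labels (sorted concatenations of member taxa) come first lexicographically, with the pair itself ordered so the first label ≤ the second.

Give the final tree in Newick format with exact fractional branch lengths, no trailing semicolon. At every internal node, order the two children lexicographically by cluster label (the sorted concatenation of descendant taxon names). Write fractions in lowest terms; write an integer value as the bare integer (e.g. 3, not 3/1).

step 1: merge (D,I) at d=5; branch lengths D→5/2, I→5/2; new cluster DI
  updated: d(C,DI)=26, d(DI,H)=25/2, d(DI,P)=51/2, d(DI,U)=28
step 2: merge (C,U) at d=10; branch lengths C→5, U→5; new cluster CU
  updated: d(CU,DI)=27, d(CU,H)=22, d(CU,P)=30
step 3: merge (DI,H) at d=25/2; branch lengths DI→15/4, H→25/4; new cluster DHI
  updated: d(CU,DHI)=76/3, d(DHI,P)=26
step 4: merge (CU,DHI) at d=76/3; branch lengths CU→23/3, DHI→77/12; new cluster CDHIU
  updated: d(CDHIU,P)=138/5
step 5: merge (CDHIU,P) at d=138/5; branch lengths CDHIU→17/15, P→69/5; new cluster CDHIPU
final tree: (((C:5,U:5):23/3,((D:5/2,I:5/2):15/4,H:25/4):77/12):17/15,P:69/5)
total length: 3241/60

(((C:5,U:5):23/3,((D:5/2,I:5/2):15/4,H:25/4):77/12):17/15,P:69/5)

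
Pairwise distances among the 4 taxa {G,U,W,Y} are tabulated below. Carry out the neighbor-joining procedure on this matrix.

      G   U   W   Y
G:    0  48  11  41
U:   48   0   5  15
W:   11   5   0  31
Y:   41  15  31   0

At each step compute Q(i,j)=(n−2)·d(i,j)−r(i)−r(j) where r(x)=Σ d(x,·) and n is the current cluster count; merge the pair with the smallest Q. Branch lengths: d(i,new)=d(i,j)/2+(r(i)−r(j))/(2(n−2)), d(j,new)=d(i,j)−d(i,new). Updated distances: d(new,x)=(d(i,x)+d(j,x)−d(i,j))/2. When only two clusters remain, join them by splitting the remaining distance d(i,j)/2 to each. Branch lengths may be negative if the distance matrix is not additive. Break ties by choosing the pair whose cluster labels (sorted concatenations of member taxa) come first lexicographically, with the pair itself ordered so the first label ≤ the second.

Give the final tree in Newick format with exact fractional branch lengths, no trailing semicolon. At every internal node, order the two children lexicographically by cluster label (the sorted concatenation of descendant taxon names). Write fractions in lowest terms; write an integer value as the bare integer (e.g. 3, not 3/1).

(((G:75/4,W:-31/4):73/4,U:11/4):49/8,Y:49/8)

iteration 1: select G,W (d=11, Q=-125); attach at lengths (75/4, -31/4); label the merged cluster GW
  updated: d(GW,U)=21, d(GW,Y)=61/2
iteration 2: select GW,U (d=21, Q=-133/2); attach at lengths (73/4, 11/4); label the merged cluster GUW
  updated: d(GUW,Y)=49/4
iteration 3: select GUW,Y (d=49/4); attach at lengths (49/8, 49/8); label the merged cluster GUWY
final tree: (((G:75/4,W:-31/4):73/4,U:11/4):49/8,Y:49/8)
total length: 177/4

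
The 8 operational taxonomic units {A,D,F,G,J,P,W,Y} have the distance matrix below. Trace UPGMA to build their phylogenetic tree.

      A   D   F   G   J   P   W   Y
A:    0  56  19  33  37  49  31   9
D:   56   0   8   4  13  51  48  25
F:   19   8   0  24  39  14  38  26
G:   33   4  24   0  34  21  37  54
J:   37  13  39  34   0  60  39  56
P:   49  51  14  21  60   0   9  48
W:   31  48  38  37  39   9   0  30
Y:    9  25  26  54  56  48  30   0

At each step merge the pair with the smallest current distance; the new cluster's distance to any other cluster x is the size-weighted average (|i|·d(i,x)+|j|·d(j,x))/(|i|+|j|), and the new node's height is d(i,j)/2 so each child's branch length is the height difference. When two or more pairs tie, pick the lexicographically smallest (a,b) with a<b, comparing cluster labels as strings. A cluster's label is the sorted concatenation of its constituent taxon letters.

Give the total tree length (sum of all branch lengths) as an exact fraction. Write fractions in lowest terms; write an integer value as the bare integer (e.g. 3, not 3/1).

iteration 1: select D,G (d=4); attach at lengths (2, 2); label the merged cluster DG
  updated: d(A,DG)=89/2, d(DG,F)=16, d(DG,J)=47/2, d(DG,P)=36, d(DG,W)=85/2, d(DG,Y)=79/2
iteration 2: select A,Y (d=9); attach at lengths (9/2, 9/2); label the merged cluster AY
  updated: d(AY,DG)=42, d(AY,F)=45/2, d(AY,J)=93/2, d(AY,P)=97/2, d(AY,W)=61/2
iteration 3: select P,W (d=9); attach at lengths (9/2, 9/2); label the merged cluster PW
  updated: d(AY,PW)=79/2, d(DG,PW)=157/4, d(F,PW)=26, d(J,PW)=99/2
iteration 4: select DG,F (d=16); attach at lengths (6, 8); label the merged cluster DFG
  updated: d(AY,DFG)=71/2, d(DFG,J)=86/3, d(DFG,PW)=209/6
iteration 5: select DFG,J (d=86/3); attach at lengths (19/3, 43/3); label the merged cluster DFGJ
  updated: d(AY,DFGJ)=153/4, d(DFGJ,PW)=77/2
iteration 6: select AY,DFGJ (d=153/4); attach at lengths (117/8, 115/24); label the merged cluster ADFGJY
  updated: d(ADFGJY,PW)=233/6
iteration 7: select ADFGJY,PW (d=233/6); attach at lengths (7/24, 179/12); label the merged cluster ADFGJPWY
final tree: (((A:9/2,Y:9/2):117/8,(((D:2,G:2):6,F:8):19/3,J:43/3):115/24):7/24,(P:9/2,W:9/2):179/12)
total length: 2191/24

2191/24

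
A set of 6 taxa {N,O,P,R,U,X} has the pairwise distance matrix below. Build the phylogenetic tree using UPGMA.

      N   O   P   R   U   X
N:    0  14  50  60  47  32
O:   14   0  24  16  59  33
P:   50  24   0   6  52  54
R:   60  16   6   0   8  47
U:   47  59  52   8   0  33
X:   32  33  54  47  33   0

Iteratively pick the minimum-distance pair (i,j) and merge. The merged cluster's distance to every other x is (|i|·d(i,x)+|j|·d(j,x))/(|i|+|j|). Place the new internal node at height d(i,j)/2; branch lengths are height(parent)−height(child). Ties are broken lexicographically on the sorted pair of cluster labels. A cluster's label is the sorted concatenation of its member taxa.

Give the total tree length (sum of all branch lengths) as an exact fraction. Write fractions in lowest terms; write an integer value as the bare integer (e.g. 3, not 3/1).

1015/12

1. join P+R (d=6) ⇒ PR; edges |P|=3, |R|=3
  updated: d(N,PR)=55, d(O,PR)=20, d(PR,U)=30, d(PR,X)=101/2
2. join N+O (d=14) ⇒ NO; edges |N|=7, |O|=7
  updated: d(NO,PR)=75/2, d(NO,U)=53, d(NO,X)=65/2
3. join PR+U (d=30) ⇒ PRU; edges |PR|=12, |U|=15
  updated: d(NO,PRU)=128/3, d(PRU,X)=134/3
4. join NO+X (d=65/2) ⇒ NOX; edges |NO|=37/4, |X|=65/4
  updated: d(NOX,PRU)=130/3
5. join NOX+PRU (d=130/3) ⇒ NOPRUX; edges |NOX|=65/12, |PRU|=20/3
final tree: (((N:7,O:7):37/4,X:65/4):65/12,((P:3,R:3):12,U:15):20/3)
total length: 1015/12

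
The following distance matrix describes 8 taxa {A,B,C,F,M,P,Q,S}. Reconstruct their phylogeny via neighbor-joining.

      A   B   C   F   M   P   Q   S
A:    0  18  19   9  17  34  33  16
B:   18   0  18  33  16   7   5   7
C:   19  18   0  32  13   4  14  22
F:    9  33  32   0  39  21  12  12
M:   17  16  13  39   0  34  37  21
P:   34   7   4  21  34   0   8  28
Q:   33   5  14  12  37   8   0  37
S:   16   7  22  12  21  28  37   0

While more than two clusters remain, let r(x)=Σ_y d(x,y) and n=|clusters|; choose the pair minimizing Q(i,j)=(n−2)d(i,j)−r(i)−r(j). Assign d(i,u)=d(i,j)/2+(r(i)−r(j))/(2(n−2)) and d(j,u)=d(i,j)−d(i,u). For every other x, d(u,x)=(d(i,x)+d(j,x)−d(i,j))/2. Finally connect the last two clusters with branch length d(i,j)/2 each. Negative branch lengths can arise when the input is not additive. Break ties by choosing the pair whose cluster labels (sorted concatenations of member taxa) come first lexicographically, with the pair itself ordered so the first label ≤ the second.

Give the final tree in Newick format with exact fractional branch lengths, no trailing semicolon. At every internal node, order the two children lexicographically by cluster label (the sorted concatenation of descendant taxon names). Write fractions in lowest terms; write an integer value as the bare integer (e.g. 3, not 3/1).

(((((((A:7/2,F:11/2):39/10,S:28/5):79/16,M:201/16):13/3,C:43/24):191/32,P:73/32):87/32,B:19/32):141/64,Q:141/64)

step 1: merge (A,F) at d=9, Q=-250; branch lengths A→7/2, F→11/2; new cluster AF
  updated: d(AF,B)=21, d(AF,C)=21, d(AF,M)=47/2, d(AF,P)=23, d(AF,Q)=18, d(AF,S)=19/2
step 2: merge (AF,S) at d=19/2, Q=-193; branch lengths AF→39/10, S→28/5; new cluster AFS
  updated: d(AFS,B)=37/4, d(AFS,C)=67/4, d(AFS,M)=35/2, d(AFS,P)=83/4, d(AFS,Q)=91/4
step 3: merge (AFS,M) at d=35/2, Q=-269/2; branch lengths AFS→79/16, M→201/16; new cluster AFMS
  updated: d(AFMS,B)=31/8, d(AFMS,C)=49/8, d(AFMS,P)=149/8, d(AFMS,Q)=169/8
step 4: merge (AFMS,C) at d=49/8, Q=-147/2; branch lengths AFMS→13/3, C→43/24; new cluster ACFMS
  updated: d(ACFMS,B)=63/8, d(ACFMS,P)=33/4, d(ACFMS,Q)=29/2
step 5: merge (ACFMS,P) at d=33/4, Q=-299/8; branch lengths ACFMS→191/32, P→73/32; new cluster ACFMPS
  updated: d(ACFMPS,B)=53/16, d(ACFMPS,Q)=57/8
step 6: merge (ACFMPS,B) at d=53/16, Q=-247/16; branch lengths ACFMPS→87/32, B→19/32; new cluster ABCFMPS
  updated: d(ABCFMPS,Q)=141/32
step 7: merge (ABCFMPS,Q) at d=141/32; branch lengths ABCFMPS→141/64, Q→141/64; new cluster ABCFMPQS
final tree: (((((((A:7/2,F:11/2):39/10,S:28/5):79/16,M:201/16):13/3,C:43/24):191/32,P:73/32):87/32,B:19/32):141/64,Q:141/64)
total length: 1859/32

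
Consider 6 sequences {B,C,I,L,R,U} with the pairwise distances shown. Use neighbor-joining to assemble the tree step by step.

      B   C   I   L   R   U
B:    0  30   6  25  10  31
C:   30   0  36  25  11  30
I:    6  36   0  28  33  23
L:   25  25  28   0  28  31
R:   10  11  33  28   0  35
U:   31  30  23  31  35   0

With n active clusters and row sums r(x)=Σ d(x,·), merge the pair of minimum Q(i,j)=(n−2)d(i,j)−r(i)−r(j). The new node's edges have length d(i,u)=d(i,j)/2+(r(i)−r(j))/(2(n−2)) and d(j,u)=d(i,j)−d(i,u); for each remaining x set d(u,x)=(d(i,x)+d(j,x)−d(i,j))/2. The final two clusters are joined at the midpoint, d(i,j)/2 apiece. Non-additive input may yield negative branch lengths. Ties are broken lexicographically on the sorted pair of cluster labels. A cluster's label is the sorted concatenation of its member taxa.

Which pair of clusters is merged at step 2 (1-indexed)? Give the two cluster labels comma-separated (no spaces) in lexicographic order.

B,I

iteration 1: select C,R (d=11, Q=-205); attach at lengths (59/8, 29/8); label the merged cluster CR
  updated: d(B,CR)=29/2, d(CR,I)=29, d(CR,L)=21, d(CR,U)=27
iteration 2: select B,I (d=6, Q=-289/2); attach at lengths (17/12, 55/12); label the merged cluster BI
  updated: d(BI,CR)=75/4, d(BI,L)=47/2, d(BI,U)=24
iteration 3: select BI,U (d=24, Q=-401/4); attach at lengths (129/16, 255/16); label the merged cluster BIU
  updated: d(BIU,CR)=87/8, d(BIU,L)=61/4
iteration 4: select BIU,CR (d=87/8, Q=-377/8); attach at lengths (41/16, 133/16); label the merged cluster BCIRU
  updated: d(BCIRU,L)=203/16
iteration 5: select BCIRU,L (d=203/16); attach at lengths (203/32, 203/32); label the merged cluster BCILRU
final tree: ((((B:17/12,I:55/12):129/16,U:255/16):41/16,(C:59/8,R:29/8):133/16):203/32,L:203/32)
total length: 1033/16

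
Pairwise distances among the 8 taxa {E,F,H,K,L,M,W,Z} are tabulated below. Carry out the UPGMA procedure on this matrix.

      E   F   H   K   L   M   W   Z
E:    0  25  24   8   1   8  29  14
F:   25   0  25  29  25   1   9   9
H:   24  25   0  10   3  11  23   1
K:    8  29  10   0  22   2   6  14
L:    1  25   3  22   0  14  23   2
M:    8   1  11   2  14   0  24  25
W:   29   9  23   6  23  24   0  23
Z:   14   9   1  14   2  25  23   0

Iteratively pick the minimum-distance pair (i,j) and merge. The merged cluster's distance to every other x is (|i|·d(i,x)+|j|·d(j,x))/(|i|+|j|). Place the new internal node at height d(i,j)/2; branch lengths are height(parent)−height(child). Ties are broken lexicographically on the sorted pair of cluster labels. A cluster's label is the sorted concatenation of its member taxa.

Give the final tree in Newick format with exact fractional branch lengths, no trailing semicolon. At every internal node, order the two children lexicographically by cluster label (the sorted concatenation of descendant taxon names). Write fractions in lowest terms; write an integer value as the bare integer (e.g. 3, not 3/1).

1. join E+L (d=1) ⇒ EL; edges |E|=1/2, |L|=1/2
  updated: d(EL,F)=25, d(EL,H)=27/2, d(EL,K)=15, d(EL,M)=11, d(EL,W)=26, d(EL,Z)=8
2. join F+M (d=1) ⇒ FM; edges |F|=1/2, |M|=1/2
  updated: d(EL,FM)=18, d(FM,H)=18, d(FM,K)=31/2, d(FM,W)=33/2, d(FM,Z)=17
3. join H+Z (d=1) ⇒ HZ; edges |H|=1/2, |Z|=1/2
  updated: d(EL,HZ)=43/4, d(FM,HZ)=35/2, d(HZ,K)=12, d(HZ,W)=23
4. join K+W (d=6) ⇒ KW; edges |K|=3, |W|=3
  updated: d(EL,KW)=41/2, d(FM,KW)=16, d(HZ,KW)=35/2
5. join EL+HZ (d=43/4) ⇒ EHLZ; edges |EL|=39/8, |HZ|=39/8
  updated: d(EHLZ,FM)=71/4, d(EHLZ,KW)=19
6. join FM+KW (d=16) ⇒ FKMW; edges |FM|=15/2, |KW|=5
  updated: d(EHLZ,FKMW)=147/8
7. join EHLZ+FKMW (d=147/8) ⇒ EFHKLMWZ; edges |EHLZ|=61/16, |FKMW|=19/16
final tree: (((E:1/2,L:1/2):39/8,(H:1/2,Z:1/2):39/8):61/16,((F:1/2,M:1/2):15/2,(K:3,W:3):5):19/16)
total length: 145/4

(((E:1/2,L:1/2):39/8,(H:1/2,Z:1/2):39/8):61/16,((F:1/2,M:1/2):15/2,(K:3,W:3):5):19/16)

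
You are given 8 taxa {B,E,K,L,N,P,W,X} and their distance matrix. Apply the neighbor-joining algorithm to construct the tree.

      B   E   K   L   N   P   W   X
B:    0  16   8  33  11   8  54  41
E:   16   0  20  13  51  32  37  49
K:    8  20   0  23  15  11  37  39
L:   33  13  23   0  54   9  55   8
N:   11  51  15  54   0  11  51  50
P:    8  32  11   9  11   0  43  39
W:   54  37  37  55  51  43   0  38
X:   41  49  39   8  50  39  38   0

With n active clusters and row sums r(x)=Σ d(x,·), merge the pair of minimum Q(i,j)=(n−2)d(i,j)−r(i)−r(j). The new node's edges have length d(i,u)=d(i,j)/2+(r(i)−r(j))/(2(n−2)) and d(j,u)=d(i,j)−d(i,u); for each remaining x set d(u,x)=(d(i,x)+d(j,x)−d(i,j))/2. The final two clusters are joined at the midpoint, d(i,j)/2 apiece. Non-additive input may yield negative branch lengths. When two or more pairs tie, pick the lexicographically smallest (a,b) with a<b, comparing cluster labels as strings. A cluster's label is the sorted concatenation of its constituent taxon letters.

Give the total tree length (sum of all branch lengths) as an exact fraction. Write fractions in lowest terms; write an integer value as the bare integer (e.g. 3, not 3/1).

365/4

iteration 1: select L,X (d=8, Q=-411); attach at lengths (-7/4, 39/4); label the merged cluster LX
  updated: d(B,LX)=33, d(E,LX)=27, d(K,LX)=27, d(LX,N)=48, d(LX,P)=20, d(LX,W)=85/2
iteration 2: select E,W (d=37, Q=-525/2); attach at lengths (207/20, 533/20); label the merged cluster EW
  updated: d(B,EW)=33/2, d(EW,K)=10, d(EW,LX)=65/4, d(EW,N)=65/2, d(EW,P)=19
iteration 3: select EW,LX (d=65/4, Q=-347/2); attach at lengths (15/8, 115/8); label the merged cluster ELWX
  updated: d(B,ELWX)=133/8, d(ELWX,K)=83/8, d(ELWX,N)=257/8, d(ELWX,P)=91/8
iteration 4: select ELWX,K (d=83/8, Q=-335/4); attach at lengths (229/24, 5/6); label the merged cluster EKLWX
  updated: d(B,EKLWX)=57/8, d(EKLWX,N)=147/8, d(EKLWX,P)=6
iteration 5: select B,N (d=11, Q=-89/2); attach at lengths (31/16, 145/16); label the merged cluster BN
  updated: d(BN,EKLWX)=29/4, d(BN,P)=4
iteration 6: select BN,EKLWX (d=29/4, Q=-69/4); attach at lengths (21/8, 37/8); label the merged cluster BEKLNWX
  updated: d(BEKLNWX,P)=11/8
iteration 7: select BEKLNWX,P (d=11/8); attach at lengths (11/16, 11/16); label the merged cluster BEKLNPWX
final tree: (((B:31/16,N:145/16):21/8,(((E:207/20,W:533/20):15/8,(L:-7/4,X:39/4):115/8):229/24,K:5/6):37/8):11/16,P:11/16)
total length: 365/4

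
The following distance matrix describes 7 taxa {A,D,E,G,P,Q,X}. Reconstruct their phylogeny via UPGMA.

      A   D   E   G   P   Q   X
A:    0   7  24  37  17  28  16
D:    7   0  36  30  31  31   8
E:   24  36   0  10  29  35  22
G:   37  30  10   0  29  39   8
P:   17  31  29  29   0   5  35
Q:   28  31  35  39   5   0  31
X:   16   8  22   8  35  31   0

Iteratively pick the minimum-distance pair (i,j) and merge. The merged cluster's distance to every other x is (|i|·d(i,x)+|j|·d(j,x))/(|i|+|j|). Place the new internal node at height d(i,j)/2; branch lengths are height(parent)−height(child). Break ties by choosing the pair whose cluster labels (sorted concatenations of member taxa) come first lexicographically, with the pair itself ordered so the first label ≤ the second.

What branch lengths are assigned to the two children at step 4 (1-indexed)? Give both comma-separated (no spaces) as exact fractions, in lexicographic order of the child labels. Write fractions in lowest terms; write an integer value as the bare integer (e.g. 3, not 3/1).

8,4

step 1: merge (P,Q) at d=5; branch lengths P→5/2, Q→5/2; new cluster PQ
  updated: d(A,PQ)=45/2, d(D,PQ)=31, d(E,PQ)=32, d(G,PQ)=34, d(PQ,X)=33
step 2: merge (A,D) at d=7; branch lengths A→7/2, D→7/2; new cluster AD
  updated: d(AD,E)=30, d(AD,G)=67/2, d(AD,PQ)=107/4, d(AD,X)=12
step 3: merge (G,X) at d=8; branch lengths G→4, X→4; new cluster GX
  updated: d(AD,GX)=91/4, d(E,GX)=16, d(GX,PQ)=67/2
step 4: merge (E,GX) at d=16; branch lengths E→8, GX→4; new cluster EGX
  updated: d(AD,EGX)=151/6, d(EGX,PQ)=33
step 5: merge (AD,EGX) at d=151/6; branch lengths AD→109/12, EGX→55/12; new cluster ADEGX
  updated: d(ADEGX,PQ)=61/2
step 6: merge (ADEGX,PQ) at d=61/2; branch lengths ADEGX→8/3, PQ→51/4; new cluster ADEGPQX
final tree: (((A:7/2,D:7/2):109/12,(E:8,(G:4,X:4):4):55/12):8/3,(P:5/2,Q:5/2):51/4)
total length: 733/12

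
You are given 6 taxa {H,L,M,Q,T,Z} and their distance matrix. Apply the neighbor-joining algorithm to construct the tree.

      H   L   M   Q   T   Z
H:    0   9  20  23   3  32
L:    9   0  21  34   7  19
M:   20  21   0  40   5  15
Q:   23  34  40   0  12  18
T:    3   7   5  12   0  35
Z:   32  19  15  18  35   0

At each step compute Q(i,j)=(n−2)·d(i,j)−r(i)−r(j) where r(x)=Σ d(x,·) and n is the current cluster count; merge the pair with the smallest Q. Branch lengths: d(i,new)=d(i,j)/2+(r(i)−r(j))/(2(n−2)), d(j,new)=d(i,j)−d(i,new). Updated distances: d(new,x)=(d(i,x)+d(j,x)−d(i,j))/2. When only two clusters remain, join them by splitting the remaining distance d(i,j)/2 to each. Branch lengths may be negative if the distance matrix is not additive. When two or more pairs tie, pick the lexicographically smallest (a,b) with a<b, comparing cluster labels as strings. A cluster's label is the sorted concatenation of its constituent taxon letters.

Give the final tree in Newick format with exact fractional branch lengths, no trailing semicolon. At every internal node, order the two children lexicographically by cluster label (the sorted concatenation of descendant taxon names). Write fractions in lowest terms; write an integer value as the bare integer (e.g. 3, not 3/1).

1. join Q+Z (d=18, Q=-174) ⇒ QZ; edges |Q|=10, |Z|=8
  updated: d(H,QZ)=37/2, d(L,QZ)=35/2, d(M,QZ)=37/2, d(QZ,T)=29/2
2. join M+T (d=5, Q=-79) ⇒ MT; edges |M|=25/3, |T|=-10/3
  updated: d(H,MT)=9, d(L,MT)=23/2, d(MT,QZ)=14
3. join H+L (d=9, Q=-113/2) ⇒ HL; edges |H|=33/8, |L|=39/8
  updated: d(HL,MT)=23/4, d(HL,QZ)=27/2
4. join HL+MT (d=23/4, Q=-133/4) ⇒ HLMT; edges |HL|=21/8, |MT|=25/8
  updated: d(HLMT,QZ)=87/8
5. join HLMT+QZ (d=87/8) ⇒ HLMQTZ; edges |HLMT|=87/16, |QZ|=87/16
final tree: (((H:33/8,L:39/8):21/8,(M:25/3,T:-10/3):25/8):87/16,(Q:10,Z:8):87/16)
total length: 389/8

(((H:33/8,L:39/8):21/8,(M:25/3,T:-10/3):25/8):87/16,(Q:10,Z:8):87/16)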